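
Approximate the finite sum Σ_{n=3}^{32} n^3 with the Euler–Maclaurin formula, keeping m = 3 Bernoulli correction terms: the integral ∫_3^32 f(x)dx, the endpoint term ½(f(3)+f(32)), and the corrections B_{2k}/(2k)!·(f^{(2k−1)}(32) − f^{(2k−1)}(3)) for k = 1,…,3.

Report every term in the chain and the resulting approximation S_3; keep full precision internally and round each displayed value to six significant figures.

The integral term ∫_3^32 x^3 dx = 262124.
½[f(3) + f(32)] = ½[27.0000 + 32768.0] = 16397.5.
So far: 278521.
k=1: B_{2}/(2)! × [f^{(1)}(32) − f^{(1)}(3)] = 1/12 × (3072.00 − 27.0000) = 253.750.
After k=1: 278775.
k=2: B_{4}/(4)! × [f^{(3)}(32) − f^{(3)}(3)] = −1/720 × (6.00000 − 6.00000) = 0.00000.
After k=2: 278775.
k=3: B_{6}/(6)! × [f^{(5)}(32) − f^{(5)}(3)] = 1/30240 × (0.00000 − 0.00000) = 0.00000.

S_3 ≈ 278775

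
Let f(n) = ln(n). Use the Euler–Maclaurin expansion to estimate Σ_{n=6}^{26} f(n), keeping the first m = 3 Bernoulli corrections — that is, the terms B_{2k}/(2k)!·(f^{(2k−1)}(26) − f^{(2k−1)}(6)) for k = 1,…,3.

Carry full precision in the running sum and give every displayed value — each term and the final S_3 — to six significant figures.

S_3 ≈ 56.4742

The integral term ∫_6^26 ln(x) dx = 53.9600.
Endpoint term: (f(6) + f(26))/2 = (1.79176 + 3.25810)/2 = 2.52493.
So far: 56.4849.
Correction k=1: B_{2}/2! · (f^{(1)}(26) − f^{(1)}(6)) = 1/12 · (0.0384615 − 0.166667) = -0.0106838.
Running total after k=1: 56.4742.
Correction k=2: B_{4}/4! · (f^{(3)}(26) − f^{(3)}(6)) = −1/720 · (0.000113792 − 0.00925926) = 1.27020e-05.
Running total after k=2: 56.4742.
Correction k=3: B_{6}/6! · (f^{(5)}(26) − f^{(5)}(6)) = 1/30240 · (2.01997e-06 − 0.00308642) = -1.01997e-07.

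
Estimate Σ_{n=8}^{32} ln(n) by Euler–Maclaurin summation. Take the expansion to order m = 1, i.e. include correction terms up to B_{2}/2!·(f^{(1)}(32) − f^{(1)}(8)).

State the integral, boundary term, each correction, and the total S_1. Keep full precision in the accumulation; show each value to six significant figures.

Integral: ∫_8^32 ln(x) dx = 70.2680.
½[f(8) + f(32)] = ½[2.07944 + 3.46574] = 2.77259.
Integral + boundary = 73.0406.
Order-1 term: 1/12 · (0.0312500 − 0.125000) = -0.00781250.

S_1 ≈ 73.0328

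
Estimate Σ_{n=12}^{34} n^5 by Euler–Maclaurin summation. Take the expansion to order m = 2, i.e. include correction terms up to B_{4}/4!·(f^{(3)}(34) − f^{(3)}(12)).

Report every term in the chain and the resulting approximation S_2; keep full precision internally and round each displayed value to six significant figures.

S_2 ≈ 2.80360e+08

Integral: ∫_12^34 x^5 dx = 2.56970e+08.
½[f(12) + f(34)] = ½[248832 + 4.54354e+07] = 2.28421e+07.
So far: 2.79812e+08.
Correction k=1: B_{2}/2! · (f^{(1)}(34) − f^{(1)}(12)) = 1/12 · (6.68168e+06 − 103680) = 548167.
After k=1: 2.80360e+08.
Correction k=2: B_{4}/4! · (f^{(3)}(34) − f^{(3)}(12)) = −1/720 · (69360.0 − 8640.00) = -84.3333.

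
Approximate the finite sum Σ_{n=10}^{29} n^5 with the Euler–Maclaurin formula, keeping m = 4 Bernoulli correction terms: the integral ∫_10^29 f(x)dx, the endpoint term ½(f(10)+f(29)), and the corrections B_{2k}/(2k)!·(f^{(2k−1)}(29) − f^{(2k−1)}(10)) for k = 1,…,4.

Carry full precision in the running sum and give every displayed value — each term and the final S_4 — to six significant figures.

S_4 ≈ 1.09567e+08

The integral term ∫_10^29 x^5 dx = 9.89706e+07.
½[f(10) + f(29)] = ½[100000 + 2.05111e+07] = 1.03056e+07.
So far: 1.09276e+08.
k=1: B_{2}/(2)! × [f^{(1)}(29) − f^{(1)}(10)] = 1/12 × (3.53640e+06 − 50000.0) = 290534.
After k=1: 1.09567e+08.
k=2: B_{4}/(4)! × [f^{(3)}(29) − f^{(3)}(10)] = −1/720 × (50460.0 − 6000.00) = -61.7500.
After k=2: 1.09567e+08.
k=3: B_{6}/(6)! × [f^{(5)}(29) − f^{(5)}(10)] = 1/30240 × (120.000 − 120.000) = 0.00000.
After k=3: 1.09567e+08.
k=4: B_{8}/(8)! × [f^{(7)}(29) − f^{(7)}(10)] = −1/1209600 × (0.00000 − 0.00000) = 0.00000.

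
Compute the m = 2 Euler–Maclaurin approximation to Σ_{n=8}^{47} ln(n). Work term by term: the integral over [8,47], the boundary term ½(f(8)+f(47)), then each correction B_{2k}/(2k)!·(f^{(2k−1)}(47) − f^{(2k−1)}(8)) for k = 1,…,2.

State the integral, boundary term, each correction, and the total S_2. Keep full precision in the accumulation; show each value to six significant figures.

∫_8^47 ln(x) dx evaluates to 125.321.
Boundary: ½(f(8) + f(47)) = ½(2.07944 + 3.85015) = 2.96479.
Running total after boundary: 128.286.
Correction k=1: B_{2}/2! · (f^{(1)}(47) − f^{(1)}(8)) = 1/12 · (0.0212766 − 0.125000) = -0.00864362.
Running total after k=1: 128.278.
Correction k=2: B_{4}/4! · (f^{(3)}(47) − f^{(3)}(8)) = −1/720 · (1.92636e-05 − 0.00390625) = 5.39859e-06.

S_2 ≈ 128.278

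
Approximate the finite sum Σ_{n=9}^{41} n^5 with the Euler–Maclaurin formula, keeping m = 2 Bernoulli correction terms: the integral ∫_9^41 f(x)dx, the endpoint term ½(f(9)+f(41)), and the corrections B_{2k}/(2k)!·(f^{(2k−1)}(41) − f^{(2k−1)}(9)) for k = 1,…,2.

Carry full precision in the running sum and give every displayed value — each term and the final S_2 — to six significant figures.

The integral term ∫_9^41 x^5 dx = 7.91595e+08.
Boundary: ½(f(9) + f(41)) = ½(59049.0 + 1.15856e+08) = 5.79576e+07.
Integral + boundary = 8.49553e+08.
k=1: B_{2}/(2)! × [f^{(1)}(41) − f^{(1)}(9)] = 1/12 × (1.41288e+07 − 32805.0) = 1.17467e+06.
After k=1: 8.50728e+08.
k=2: B_{4}/(4)! × [f^{(3)}(41) − f^{(3)}(9)] = −1/720 × (100860 − 4860.00) = -133.333.

S_2 ≈ 8.50728e+08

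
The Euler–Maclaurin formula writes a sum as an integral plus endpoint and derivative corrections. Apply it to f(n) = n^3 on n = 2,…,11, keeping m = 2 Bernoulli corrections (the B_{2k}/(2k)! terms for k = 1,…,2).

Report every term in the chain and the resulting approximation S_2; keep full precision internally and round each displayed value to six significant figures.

The integral term ∫_2^11 x^3 dx = 3656.25.
½[f(2) + f(11)] = ½[8.00000 + 1331.00] = 669.500.
Integral + boundary = 4325.75.
Order-1 term: 1/12 · (363.000 − 12.0000) = 29.2500.
After k=1: 4355.00.
Order-2 term: −1/720 · (6.00000 − 6.00000) = 0.00000.

S_2 ≈ 4355.00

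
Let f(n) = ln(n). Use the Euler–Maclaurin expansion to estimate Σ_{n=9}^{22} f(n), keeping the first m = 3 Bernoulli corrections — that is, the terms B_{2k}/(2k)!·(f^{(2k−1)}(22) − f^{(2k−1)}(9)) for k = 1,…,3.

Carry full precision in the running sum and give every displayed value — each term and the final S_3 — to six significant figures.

S_3 ≈ 37.8666

∫_9^22 ln(x) dx evaluates to 35.2279.
Boundary: ½(f(9) + f(22)) = ½(2.19722 + 3.09104) = 2.64413.
Running total after boundary: 37.8720.
Correction k=1: B_{2}/2! · (f^{(1)}(22) − f^{(1)}(9)) = 1/12 · (0.0454545 − 0.111111) = -0.00547138.
Partial sum through k=1: 37.8666.
Correction k=2: B_{4}/4! · (f^{(3)}(22) − f^{(3)}(9)) = −1/720 · (0.000187829 − 0.00274348) = 3.54952e-06.
Partial sum through k=2: 37.8666.
Correction k=3: B_{6}/6! · (f^{(5)}(22) − f^{(5)}(9)) = 1/30240 · (4.65691e-06 − 0.000406442) = -1.32865e-08.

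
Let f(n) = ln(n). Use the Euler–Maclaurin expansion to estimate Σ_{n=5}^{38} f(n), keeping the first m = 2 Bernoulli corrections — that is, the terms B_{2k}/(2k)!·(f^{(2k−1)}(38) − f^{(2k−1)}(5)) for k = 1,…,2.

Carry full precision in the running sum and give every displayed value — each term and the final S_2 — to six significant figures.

The integral term ∫_5^38 ln(x) dx = 97.1811.
½[f(5) + f(38)] = ½[1.60944 + 3.63759] = 2.62351.
So far: 99.8046.
Correction k=1: B_{2}/2! · (f^{(1)}(38) − f^{(1)}(5)) = 1/12 · (0.0263158 − 0.200000) = -0.0144737.
Running total after k=1: 99.7901.
Correction k=2: B_{4}/4! · (f^{(3)}(38) − f^{(3)}(5)) = −1/720 · (3.64485e-05 − 0.0160000) = 2.21716e-05.

S_2 ≈ 99.7901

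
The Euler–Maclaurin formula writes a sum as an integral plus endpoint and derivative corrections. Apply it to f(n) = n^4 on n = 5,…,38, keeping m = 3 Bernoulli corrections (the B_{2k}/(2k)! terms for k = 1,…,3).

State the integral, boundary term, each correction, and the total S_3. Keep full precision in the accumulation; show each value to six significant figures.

S_3 ≈ 1.69075e+07

Integral: ∫_5^38 x^4 dx = 1.58464e+07.
Boundary: ½(f(5) + f(38)) = ½(625.000 + 2.08514e+06) = 1.04288e+06.
So far: 1.68893e+07.
Correction k=1: B_{2}/2! · (f^{(1)}(38) − f^{(1)}(5)) = 1/12 · (219488 − 500.000) = 18249.0.
Running total after k=1: 1.69075e+07.
Correction k=2: B_{4}/4! · (f^{(3)}(38) − f^{(3)}(5)) = −1/720 · (912.000 − 120.000) = -1.10000.
Running total after k=2: 1.69075e+07.
Correction k=3: B_{6}/6! · (f^{(5)}(38) − f^{(5)}(5)) = 1/30240 · (0.00000 − 0.00000) = 0.00000.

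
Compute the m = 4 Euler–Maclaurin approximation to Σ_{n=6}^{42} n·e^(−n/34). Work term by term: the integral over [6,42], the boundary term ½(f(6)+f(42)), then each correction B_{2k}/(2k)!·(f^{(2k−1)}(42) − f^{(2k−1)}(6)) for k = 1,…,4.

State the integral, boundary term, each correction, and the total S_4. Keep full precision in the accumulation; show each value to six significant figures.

S_4 ≈ 397.245

∫_6^42 x·e^(−x/34) dx evaluates to 388.688.
Endpoint term: (f(6) + f(42))/2 = (5.02934 + 12.2115)/2 = 8.62040.
So far: 397.308.
k=1: B_{2}/(2)! × [f^{(1)}(42) − f^{(1)}(6)] = 1/12 × (-0.0684116 − 0.690302) = -0.0632261.
After k=1: 397.245.
k=2: B_{4}/(4)! × [f^{(3)}(42) − f^{(3)}(6)] = −1/720 × (0.000443847 − 0.00204736) = 2.22710e-06.
After k=2: 397.245.
k=3: B_{6}/(6)! × [f^{(5)}(42) − f^{(5)}(6)] = 1/30240 × (8.19094e-07 − 3.02558e-06) = -7.29659e-11.
After k=3: 397.245.
k=4: B_{8}/(8)! × [f^{(7)}(42) − f^{(7)}(6)] = −1/1209600 × (1.08498e-09 − 3.70250e-09) = 2.16396e-15.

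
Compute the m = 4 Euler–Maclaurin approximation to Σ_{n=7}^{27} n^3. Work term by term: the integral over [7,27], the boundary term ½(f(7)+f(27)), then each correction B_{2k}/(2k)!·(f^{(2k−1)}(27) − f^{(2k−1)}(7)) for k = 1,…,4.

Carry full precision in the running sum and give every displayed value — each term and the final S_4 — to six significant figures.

S_4 ≈ 142443

The integral term ∫_7^27 x^3 dx = 132260.
½[f(7) + f(27)] = ½[343.000 + 19683.0] = 10013.0.
So far: 142273.
k=1: B_{2}/(2)! × [f^{(1)}(27) − f^{(1)}(7)] = 1/12 × (2187.00 − 147.000) = 170.000.
Partial sum through k=1: 142443.
k=2: B_{4}/(4)! × [f^{(3)}(27) − f^{(3)}(7)] = −1/720 × (6.00000 − 6.00000) = 0.00000.
Partial sum through k=2: 142443.
k=3: B_{6}/(6)! × [f^{(5)}(27) − f^{(5)}(7)] = 1/30240 × (0.00000 − 0.00000) = 0.00000.
Partial sum through k=3: 142443.
k=4: B_{8}/(8)! × [f^{(7)}(27) − f^{(7)}(7)] = −1/1209600 × (0.00000 − 0.00000) = 0.00000.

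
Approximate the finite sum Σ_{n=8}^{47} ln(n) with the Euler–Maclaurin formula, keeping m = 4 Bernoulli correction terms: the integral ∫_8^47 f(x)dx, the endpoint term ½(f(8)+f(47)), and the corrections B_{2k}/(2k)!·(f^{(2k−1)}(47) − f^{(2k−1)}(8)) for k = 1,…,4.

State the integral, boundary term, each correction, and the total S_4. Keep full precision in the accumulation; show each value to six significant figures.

Integral: ∫_8^47 ln(x) dx = 125.321.
½[f(8) + f(47)] = ½[2.07944 + 3.85015] = 2.96479.
Integral + boundary = 128.286.
Order-1 term: 1/12 · (0.0212766 − 0.125000) = -0.00864362.
After k=1: 128.278.
Order-2 term: −1/720 · (1.92636e-05 − 0.00390625) = 5.39859e-06.
After k=2: 128.278.
Order-3 term: 1/30240 · (1.04646e-07 − 0.000732422) = -2.42168e-08.
After k=3: 128.278.
Order-4 term: −1/1209600 · (1.42117e-09 − 0.000343323) = 2.83830e-10.

S_4 ≈ 128.278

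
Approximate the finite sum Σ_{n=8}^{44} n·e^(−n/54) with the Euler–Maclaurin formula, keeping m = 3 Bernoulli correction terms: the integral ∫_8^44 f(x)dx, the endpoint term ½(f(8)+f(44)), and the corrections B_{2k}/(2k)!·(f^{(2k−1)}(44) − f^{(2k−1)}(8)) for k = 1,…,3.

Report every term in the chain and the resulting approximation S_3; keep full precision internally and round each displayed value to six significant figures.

S_3 ≈ 557.245

The integral term ∫_8^44 x·e^(−x/54) dx = 544.110.
Endpoint term: (f(8) + f(44))/2 = (6.89843 + 19.4797)/2 = 13.1891.
Integral + boundary = 557.300.
k=1: B_{2}/(2)! × [f^{(1)}(44) − f^{(1)}(8)] = 1/12 × (0.0819854 − 0.734555) = -0.0543808.
Running total after k=1: 557.245.
k=2: B_{4}/(4)! × [f^{(3)}(44) − f^{(3)}(8)] = −1/720 × (0.000331765 − 0.000843334) = 7.10512e-07.
Running total after k=2: 557.245.
k=3: B_{6}/(6)! × [f^{(5)}(44) − f^{(5)}(8)] = 1/30240 × (2.17906e-07 − 4.92031e-07) = -9.06497e-12.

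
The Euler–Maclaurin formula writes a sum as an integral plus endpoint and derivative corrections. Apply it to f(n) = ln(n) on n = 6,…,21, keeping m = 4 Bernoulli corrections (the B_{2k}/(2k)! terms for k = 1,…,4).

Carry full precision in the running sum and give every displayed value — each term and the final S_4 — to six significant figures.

S_4 ≈ 40.5926

The integral term ∫_6^21 ln(x) dx = 38.1844.
Endpoint term: (f(6) + f(21))/2 = (1.79176 + 3.04452)/2 = 2.41814.
Running total after boundary: 40.6026.
Order-1 term: 1/12 · (0.0476190 − 0.166667) = -0.00992063.
Partial sum through k=1: 40.5926.
Order-2 term: −1/720 · (0.000215959 − 0.00925926) = 1.25601e-05.
Partial sum through k=2: 40.5926.
Order-3 term: 1/30240 · (5.87645e-06 − 0.00308642) = -1.01870e-07.
Partial sum through k=3: 40.5926.
Order-4 term: −1/1209600 · (3.99758e-07 − 0.00257202) = 2.12601e-09.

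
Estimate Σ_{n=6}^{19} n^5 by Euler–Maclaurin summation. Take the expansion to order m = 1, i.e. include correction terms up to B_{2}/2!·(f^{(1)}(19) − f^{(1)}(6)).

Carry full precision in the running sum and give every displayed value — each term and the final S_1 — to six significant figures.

S_1 ≈ 9.12890e+06

Integral: ∫_6^19 x^5 dx = 7.83320e+06.
Boundary: ½(f(6) + f(19)) = ½(7776.00 + 2.47610e+06) = 1.24194e+06.
So far: 9.07514e+06.
Order-1 term: 1/12 · (651605 − 6480.00) = 53760.4.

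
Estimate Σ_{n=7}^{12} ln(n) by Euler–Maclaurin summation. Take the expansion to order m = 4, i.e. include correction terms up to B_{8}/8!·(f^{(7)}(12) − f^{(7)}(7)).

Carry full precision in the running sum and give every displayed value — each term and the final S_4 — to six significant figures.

S_4 ≈ 13.4080

The integral term ∫_7^12 ln(x) dx = 11.1975.
Boundary: ½(f(7) + f(12)) = ½(1.94591 + 2.48491) = 2.21541.
So far: 13.4129.
k=1: B_{2}/(2)! × [f^{(1)}(12) − f^{(1)}(7)] = 1/12 × (0.0833333 − 0.142857) = -0.00496032.
After k=1: 13.4080.
k=2: B_{4}/(4)! × [f^{(3)}(12) − f^{(3)}(7)] = −1/720 × (0.00115741 − 0.00583090) = 6.49097e-06.
After k=2: 13.4080.
k=3: B_{6}/(6)! × [f^{(5)}(12) − f^{(5)}(7)] = 1/30240 × (9.64506e-05 − 0.00142798) = -4.40319e-08.
After k=3: 13.4080.
k=4: B_{8}/(8)! × [f^{(7)}(12) − f^{(7)}(7)] = −1/1209600 × (2.00939e-05 − 0.000874271) = 7.06165e-10.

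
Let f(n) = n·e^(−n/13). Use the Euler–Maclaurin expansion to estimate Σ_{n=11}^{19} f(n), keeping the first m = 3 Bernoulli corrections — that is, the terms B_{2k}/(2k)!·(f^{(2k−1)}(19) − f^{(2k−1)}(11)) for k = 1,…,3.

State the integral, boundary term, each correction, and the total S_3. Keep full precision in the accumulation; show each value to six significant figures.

The integral term ∫_11^19 x·e^(−x/13) dx = 37.4056.
Endpoint term: (f(11) + f(19))/2 = (4.71968 + 4.40571)/2 = 4.56269.
Integral + boundary = 41.9683.
k=1: B_{2}/(2)! × [f^{(1)}(19) − f^{(1)}(11)] = 1/12 × (-0.107021 − 0.0660095) = -0.0144192.
After k=1: 41.9538.
k=2: B_{4}/(4)! × [f^{(3)}(19) − f^{(3)}(11)] = −1/720 × (0.00211087 − 0.00546825) = 4.66302e-06.
After k=2: 41.9539.
k=3: B_{6}/(6)! × [f^{(5)}(19) − f^{(5)}(11)] = 1/30240 × (2.87278e-05 − 6.24018e-05) = -1.11356e-09.

S_3 ≈ 41.9539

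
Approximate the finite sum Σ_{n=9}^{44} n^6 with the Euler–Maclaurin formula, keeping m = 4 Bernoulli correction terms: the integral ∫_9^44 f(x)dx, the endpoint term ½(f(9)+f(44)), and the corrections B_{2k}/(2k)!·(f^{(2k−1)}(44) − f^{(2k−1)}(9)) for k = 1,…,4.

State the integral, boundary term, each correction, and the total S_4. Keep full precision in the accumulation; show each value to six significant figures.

S_4 ≈ 4.93213e+10

Integral: ∫_9^44 x^6 dx = 4.56104e+10.
Boundary: ½(f(9) + f(44)) = ½(531441 + 7.25631e+09) = 3.62842e+09.
Running total after boundary: 4.92389e+10.
Order-1 term: 1/12 · (9.89497e+08 − 354294) = 8.24286e+07.
After k=1: 4.93213e+10.
Order-2 term: −1/720 · (1.02221e+07 − 87480.0) = -14075.8.
After k=2: 4.93213e+10.
Order-3 term: 1/30240 · (31680.0 − 6480.00) = 0.833333.
After k=3: 4.93213e+10.
Order-4 term: −1/1209600 · (0.00000 − 0.00000) = 0.00000.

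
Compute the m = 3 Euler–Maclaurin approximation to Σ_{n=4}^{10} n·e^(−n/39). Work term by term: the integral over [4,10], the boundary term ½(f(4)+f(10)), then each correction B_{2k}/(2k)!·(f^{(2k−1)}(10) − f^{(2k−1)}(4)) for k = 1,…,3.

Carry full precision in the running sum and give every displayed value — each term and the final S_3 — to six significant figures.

Integral: ∫_4^10 x·e^(−x/39) dx = 34.7480.
Boundary: ½(f(4) + f(10)) = ½(3.61008 + 7.73824) = 5.67416.
So far: 40.4222.
Correction k=1: B_{2}/2! · (f^{(1)}(10) − f^{(1)}(4)) = 1/12 · (0.575408 − 0.809954) = -0.0195455.
Running total after k=1: 40.4027.
Correction k=2: B_{4}/4! · (f^{(3)}(10) − f^{(3)}(4)) = −1/720 · (0.00139583 − 0.00171926) = 4.49209e-07.
Running total after k=2: 40.4027.
Correction k=3: B_{6}/6! · (f^{(5)}(10) − f^{(5)}(4)) = 1/30240 · (1.58669e-06 − 1.91059e-06) = -1.07111e-11.

S_3 ≈ 40.4027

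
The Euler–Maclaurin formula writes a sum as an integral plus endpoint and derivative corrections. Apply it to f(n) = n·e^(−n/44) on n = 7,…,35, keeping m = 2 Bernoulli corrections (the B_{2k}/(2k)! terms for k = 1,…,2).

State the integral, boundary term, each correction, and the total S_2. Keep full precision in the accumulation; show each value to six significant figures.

∫_7^35 x·e^(−x/44) dx evaluates to 344.967.
½[f(7) + f(35)] = ½[5.97043 + 15.7982] = 10.8843.
So far: 355.851.
Order-1 term: 1/12 · (0.0923269 − 0.717227) = -0.0520750.
After k=1: 355.799.
Order-2 term: −1/720 · (0.000513987 − 0.00125158) = 1.02444e-06.

S_2 ≈ 355.799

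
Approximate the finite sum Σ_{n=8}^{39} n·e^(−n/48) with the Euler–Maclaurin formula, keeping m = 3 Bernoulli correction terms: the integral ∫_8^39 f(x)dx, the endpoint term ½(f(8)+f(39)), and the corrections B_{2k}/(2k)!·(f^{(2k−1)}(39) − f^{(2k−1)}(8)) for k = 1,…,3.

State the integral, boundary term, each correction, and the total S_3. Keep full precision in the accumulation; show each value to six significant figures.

∫_8^39 x·e^(−x/48) dx evaluates to 422.254.
Boundary: ½(f(8) + f(39)) = ½(6.77185 + 17.3061) = 12.0390.
So far: 434.293.
Order-1 term: 1/12 · (0.0832026 − 0.705401) = -0.0518499.
After k=1: 434.241.
Order-2 term: −1/720 · (0.000421310 − 0.00104096) = 8.60621e-07.
After k=2: 434.241.
Order-3 term: 1/30240 · (3.50046e-07 − 7.70725e-07) = -1.39113e-11.

S_3 ≈ 434.241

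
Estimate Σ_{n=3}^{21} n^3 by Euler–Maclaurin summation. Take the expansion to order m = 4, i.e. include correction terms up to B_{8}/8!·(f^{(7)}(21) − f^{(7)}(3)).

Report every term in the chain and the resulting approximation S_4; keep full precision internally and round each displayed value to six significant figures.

S_4 ≈ 53352.0

Integral: ∫_3^21 x^3 dx = 48600.0.
Boundary: ½(f(3) + f(21)) = ½(27.0000 + 9261.00) = 4644.00.
Running total after boundary: 53244.0.
k=1: B_{2}/(2)! × [f^{(1)}(21) − f^{(1)}(3)] = 1/12 × (1323.00 − 27.0000) = 108.000.
Running total after k=1: 53352.0.
k=2: B_{4}/(4)! × [f^{(3)}(21) − f^{(3)}(3)] = −1/720 × (6.00000 − 6.00000) = 0.00000.
Running total after k=2: 53352.0.
k=3: B_{6}/(6)! × [f^{(5)}(21) − f^{(5)}(3)] = 1/30240 × (0.00000 − 0.00000) = 0.00000.
Running total after k=3: 53352.0.
k=4: B_{8}/(8)! × [f^{(7)}(21) − f^{(7)}(3)] = −1/1209600 × (0.00000 − 0.00000) = 0.00000.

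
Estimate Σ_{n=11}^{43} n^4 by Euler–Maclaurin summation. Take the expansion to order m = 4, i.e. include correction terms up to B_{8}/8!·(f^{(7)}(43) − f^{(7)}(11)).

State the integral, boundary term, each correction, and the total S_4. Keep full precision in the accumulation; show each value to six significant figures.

Integral: ∫_11^43 x^4 dx = 2.93695e+07.
½[f(11) + f(43)] = ½[14641.0 + 3.41880e+06] = 1.71672e+06.
Integral + boundary = 3.10862e+07.
k=1: B_{2}/(2)! × [f^{(1)}(43) − f^{(1)}(11)] = 1/12 × (318028 − 5324.00) = 26058.7.
After k=1: 3.11123e+07.
k=2: B_{4}/(4)! × [f^{(3)}(43) − f^{(3)}(11)] = −1/720 × (1032.00 − 264.000) = -1.06667.
After k=2: 3.11123e+07.
k=3: B_{6}/(6)! × [f^{(5)}(43) − f^{(5)}(11)] = 1/30240 × (0.00000 − 0.00000) = 0.00000.
After k=3: 3.11123e+07.
k=4: B_{8}/(8)! × [f^{(7)}(43) − f^{(7)}(11)] = −1/1209600 × (0.00000 − 0.00000) = 0.00000.

S_4 ≈ 3.11123e+07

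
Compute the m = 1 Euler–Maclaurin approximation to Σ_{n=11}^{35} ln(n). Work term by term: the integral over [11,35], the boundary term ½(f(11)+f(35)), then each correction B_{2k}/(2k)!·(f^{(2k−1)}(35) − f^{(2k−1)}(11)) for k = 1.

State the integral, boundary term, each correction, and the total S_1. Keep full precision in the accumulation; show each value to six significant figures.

S_1 ≈ 77.0318

∫_11^35 ln(x) dx evaluates to 74.0603.
½[f(11) + f(35)] = ½[2.39790 + 3.55535] = 2.97662.
So far: 77.0370.
k=1: B_{2}/(2)! × [f^{(1)}(35) − f^{(1)}(11)] = 1/12 × (0.0285714 − 0.0909091) = -0.00519481.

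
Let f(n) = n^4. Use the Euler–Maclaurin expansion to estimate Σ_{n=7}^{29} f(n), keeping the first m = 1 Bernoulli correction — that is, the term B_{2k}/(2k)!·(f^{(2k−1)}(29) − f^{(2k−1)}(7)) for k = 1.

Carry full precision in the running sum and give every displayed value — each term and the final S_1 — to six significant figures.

S_1 ≈ 4.46172e+06

∫_7^29 x^4 dx evaluates to 4.09887e+06.
Boundary: ½(f(7) + f(29)) = ½(2401.00 + 707281) = 354841.
So far: 4.45371e+06.
k=1: B_{2}/(2)! × [f^{(1)}(29) − f^{(1)}(7)] = 1/12 × (97556.0 − 1372.00) = 8015.33.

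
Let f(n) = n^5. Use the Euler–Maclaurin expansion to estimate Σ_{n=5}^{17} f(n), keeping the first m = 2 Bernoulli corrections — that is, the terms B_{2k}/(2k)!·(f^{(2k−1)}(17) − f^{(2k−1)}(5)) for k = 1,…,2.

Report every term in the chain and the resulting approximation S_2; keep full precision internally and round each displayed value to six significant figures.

∫_5^17 x^5 dx evaluates to 4.02032e+06.
Boundary: ½(f(5) + f(17)) = ½(3125.00 + 1.41986e+06) = 711491.
So far: 4.73182e+06.
Correction k=1: B_{2}/2! · (f^{(1)}(17) − f^{(1)}(5)) = 1/12 · (417605 − 3125.00) = 34540.0.
After k=1: 4.76636e+06.
Correction k=2: B_{4}/4! · (f^{(3)}(17) − f^{(3)}(5)) = −1/720 · (17340.0 − 1500.00) = -22.0000.

S_2 ≈ 4.76633e+06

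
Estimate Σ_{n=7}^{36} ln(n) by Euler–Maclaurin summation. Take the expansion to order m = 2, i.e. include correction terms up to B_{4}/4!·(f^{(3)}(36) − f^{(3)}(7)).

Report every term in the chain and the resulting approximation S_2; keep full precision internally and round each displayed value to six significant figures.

Integral: ∫_7^36 ln(x) dx = 86.3853.
Boundary: ½(f(7) + f(36)) = ½(1.94591 + 3.58352) = 2.76471.
Integral + boundary = 89.1500.
Order-1 term: 1/12 · (0.0277778 − 0.142857) = -0.00958995.
After k=1: 89.1404.
Order-2 term: −1/720 · (4.28669e-05 − 0.00583090) = 8.03894e-06.

S_2 ≈ 89.1404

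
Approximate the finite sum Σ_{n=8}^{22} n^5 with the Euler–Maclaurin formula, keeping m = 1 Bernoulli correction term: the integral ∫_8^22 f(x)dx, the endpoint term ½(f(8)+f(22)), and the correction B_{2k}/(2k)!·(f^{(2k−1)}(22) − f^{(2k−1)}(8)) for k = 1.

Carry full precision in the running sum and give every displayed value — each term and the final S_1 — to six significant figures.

Integral: ∫_8^22 x^5 dx = 1.88530e+07.
Boundary: ½(f(8) + f(22)) = ½(32768.0 + 5.15363e+06) = 2.59320e+06.
Integral + boundary = 2.14462e+07.
Order-1 term: 1/12 · (1.17128e+06 − 20480.0) = 95900.0.

S_1 ≈ 2.15421e+07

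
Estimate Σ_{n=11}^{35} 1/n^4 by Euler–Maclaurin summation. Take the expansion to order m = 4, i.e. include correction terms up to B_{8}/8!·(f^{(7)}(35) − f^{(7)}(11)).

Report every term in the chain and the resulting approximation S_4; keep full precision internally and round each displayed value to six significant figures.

S_4 ≈ 0.000279203

∫_11^35 1/x^4 dx evaluates to 0.000242664.
½[f(11) + f(35)] = ½[6.83013e-05 + 6.66389e-07] = 3.44839e-05.
Running total after boundary: 0.000277148.
k=1: B_{2}/(2)! × [f^{(1)}(35) − f^{(1)}(11)] = 1/12 × (-7.61587e-08 − (-2.48369e-05)) = 2.06339e-06.
Partial sum through k=1: 0.000279211.
k=2: B_{4}/(4)! × [f^{(3)}(35) − f^{(3)}(11)] = −1/720 × (-1.86511e-09 − (-6.15790e-06)) = -8.55004e-09.
Partial sum through k=2: 0.000279202.
k=3: B_{6}/(6)! × [f^{(5)}(35) − f^{(5)}(11)] = 1/30240 × (-8.52623e-11 − (-2.84994e-06)) = 9.42411e-11.
Partial sum through k=3: 0.000279203.
k=4: B_{8}/(8)! × [f^{(7)}(35) − f^{(7)}(11)] = −1/1209600 × (-6.26417e-12 − (-2.11979e-06)) = -1.75246e-12.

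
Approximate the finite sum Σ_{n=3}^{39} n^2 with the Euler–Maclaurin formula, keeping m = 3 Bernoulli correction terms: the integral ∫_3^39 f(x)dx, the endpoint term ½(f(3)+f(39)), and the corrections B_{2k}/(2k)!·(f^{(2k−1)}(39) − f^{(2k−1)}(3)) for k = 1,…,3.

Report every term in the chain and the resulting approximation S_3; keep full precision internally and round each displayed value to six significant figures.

S_3 ≈ 20535.0

Integral: ∫_3^39 x^2 dx = 19764.0.
Boundary: ½(f(3) + f(39)) = ½(9.00000 + 1521.00) = 765.000.
Integral + boundary = 20529.0.
k=1: B_{2}/(2)! × [f^{(1)}(39) − f^{(1)}(3)] = 1/12 × (78.0000 − 6.00000) = 6.00000.
Running total after k=1: 20535.0.
k=2: B_{4}/(4)! × [f^{(3)}(39) − f^{(3)}(3)] = −1/720 × (0.00000 − 0.00000) = 0.00000.
Running total after k=2: 20535.0.
k=3: B_{6}/(6)! × [f^{(5)}(39) − f^{(5)}(3)] = 1/30240 × (0.00000 − 0.00000) = 0.00000.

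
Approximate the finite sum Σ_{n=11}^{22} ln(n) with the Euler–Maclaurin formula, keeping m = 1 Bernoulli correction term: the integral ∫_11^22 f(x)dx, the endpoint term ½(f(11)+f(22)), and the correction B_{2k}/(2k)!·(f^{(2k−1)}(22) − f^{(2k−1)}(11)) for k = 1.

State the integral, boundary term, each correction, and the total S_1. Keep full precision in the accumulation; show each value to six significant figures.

S_1 ≈ 33.3668

Integral: ∫_11^22 ln(x) dx = 30.6261.
Endpoint term: (f(11) + f(22))/2 = (2.39790 + 3.09104)/2 = 2.74447.
So far: 33.3706.
k=1: B_{2}/(2)! × [f^{(1)}(22) − f^{(1)}(11)] = 1/12 × (0.0454545 − 0.0909091) = -0.00378788.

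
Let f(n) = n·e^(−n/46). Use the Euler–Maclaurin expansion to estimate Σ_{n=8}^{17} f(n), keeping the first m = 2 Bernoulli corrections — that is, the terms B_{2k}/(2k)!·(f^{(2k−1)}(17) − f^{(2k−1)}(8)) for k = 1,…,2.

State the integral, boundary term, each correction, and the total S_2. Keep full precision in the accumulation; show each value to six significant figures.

Integral: ∫_8^17 x·e^(−x/46) dx = 84.8604.
Endpoint term: (f(8) + f(17))/2 = (6.72296 + 11.7476)/2 = 9.23527.
Integral + boundary = 94.0957.
Order-1 term: 1/12 · (0.435652 − 0.694219) = -0.0215472.
After k=1: 94.0741.
Order-2 term: −1/720 · (0.000859037 − 0.00112238) = 3.65756e-07.

S_2 ≈ 94.0741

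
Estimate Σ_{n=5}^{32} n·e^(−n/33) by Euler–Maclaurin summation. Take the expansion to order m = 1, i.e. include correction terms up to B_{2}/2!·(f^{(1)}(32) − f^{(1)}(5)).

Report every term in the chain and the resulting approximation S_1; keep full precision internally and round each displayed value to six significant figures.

∫_5^32 x·e^(−x/33) dx evaluates to 264.314.
½[f(5) + f(32)] = ½[4.29702 + 12.1343] = 8.21568.
So far: 272.530.
Correction k=1: B_{2}/2! · (f^{(1)}(32) − f^{(1)}(5)) = 1/12 · (0.0114908 − 0.729192) = -0.0598084.

S_1 ≈ 272.470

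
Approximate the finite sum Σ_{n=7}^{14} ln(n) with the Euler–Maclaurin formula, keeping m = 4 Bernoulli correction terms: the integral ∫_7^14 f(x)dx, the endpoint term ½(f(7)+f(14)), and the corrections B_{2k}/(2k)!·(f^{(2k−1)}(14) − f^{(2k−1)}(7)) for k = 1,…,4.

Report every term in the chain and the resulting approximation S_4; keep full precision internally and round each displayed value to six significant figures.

S_4 ≈ 18.6120

The integral term ∫_7^14 ln(x) dx = 16.3254.
Boundary: ½(f(7) + f(14)) = ½(1.94591 + 2.63906) = 2.29248.
Integral + boundary = 18.6179.
Correction k=1: B_{2}/2! · (f^{(1)}(14) − f^{(1)}(7)) = 1/12 · (0.0714286 − 0.142857) = -0.00595238.
Partial sum through k=1: 18.6120.
Correction k=2: B_{4}/4! · (f^{(3)}(14) − f^{(3)}(7)) = −1/720 · (0.000728863 − 0.00583090) = 7.08617e-06.
Partial sum through k=2: 18.6120.
Correction k=3: B_{6}/6! · (f^{(5)}(14) − f^{(5)}(7)) = 1/30240 · (4.46243e-05 − 0.00142798) = -4.57458e-08.
Partial sum through k=3: 18.6120.
Correction k=4: B_{8}/8! · (f^{(7)}(14) − f^{(7)}(7)) = −1/1209600 · (6.83024e-06 − 0.000874271) = 7.17130e-10.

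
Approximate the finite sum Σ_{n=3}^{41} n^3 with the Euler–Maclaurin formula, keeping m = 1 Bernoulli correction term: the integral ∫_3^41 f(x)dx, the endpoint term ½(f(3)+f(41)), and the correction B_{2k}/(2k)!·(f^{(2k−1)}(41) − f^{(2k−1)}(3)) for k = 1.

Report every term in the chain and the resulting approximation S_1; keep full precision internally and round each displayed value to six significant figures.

S_1 ≈ 741312

Integral: ∫_3^41 x^3 dx = 706420.
½[f(3) + f(41)] = ½[27.0000 + 68921.0] = 34474.0.
Running total after boundary: 740894.
Order-1 term: 1/12 · (5043.00 − 27.0000) = 418.000.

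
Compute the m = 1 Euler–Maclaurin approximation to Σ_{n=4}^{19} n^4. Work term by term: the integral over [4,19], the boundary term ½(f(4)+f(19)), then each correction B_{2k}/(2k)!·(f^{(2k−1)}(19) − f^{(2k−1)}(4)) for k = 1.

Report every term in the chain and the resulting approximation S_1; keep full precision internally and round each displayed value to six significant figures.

S_1 ≈ 562568

The integral term ∫_4^19 x^4 dx = 495015.
½[f(4) + f(19)] = ½[256.000 + 130321] = 65288.5.
So far: 560304.
k=1: B_{2}/(2)! × [f^{(1)}(19) − f^{(1)}(4)] = 1/12 × (27436.0 − 256.000) = 2265.00.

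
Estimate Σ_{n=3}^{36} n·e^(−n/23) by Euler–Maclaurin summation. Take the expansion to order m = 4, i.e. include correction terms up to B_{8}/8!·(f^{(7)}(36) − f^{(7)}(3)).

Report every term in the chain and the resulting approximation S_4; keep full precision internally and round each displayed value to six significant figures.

S_4 ≈ 246.208

∫_3^36 x·e^(−x/23) dx evaluates to 241.202.
Boundary: ½(f(3) + f(36)) = ½(2.63314 + 7.52553) = 5.07934.
Integral + boundary = 246.281.
k=1: B_{2}/(2)! × [f^{(1)}(36) − f^{(1)}(3)] = 1/12 × (-0.118154 − 0.763229) = -0.0734487.
After k=1: 246.208.
k=2: B_{4}/(4)! × [f^{(3)}(36) − f^{(3)}(3)] = −1/720 × (0.000566977 − 0.00476117) = 5.82526e-06.
After k=2: 246.208.
k=3: B_{6}/(6)! × [f^{(5)}(36) − f^{(5)}(3)] = 1/30240 × (2.56580e-06 − 1.52733e-05) = -4.20220e-10.
After k=3: 246.208.
k=4: B_{8}/(8)! × [f^{(7)}(36) − f^{(7)}(3)] = −1/1209600 × (7.67450e-09 − 4.07301e-08) = 2.73277e-14.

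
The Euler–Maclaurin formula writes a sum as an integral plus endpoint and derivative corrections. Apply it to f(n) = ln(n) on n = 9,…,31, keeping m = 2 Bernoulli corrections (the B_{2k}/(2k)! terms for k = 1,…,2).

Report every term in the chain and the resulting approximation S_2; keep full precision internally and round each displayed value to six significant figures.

The integral term ∫_9^31 ln(x) dx = 64.6786.
Boundary: ½(f(9) + f(31)) = ½(2.19722 + 3.43399) = 2.81561.
So far: 67.4942.
Correction k=1: B_{2}/2! · (f^{(1)}(31) − f^{(1)}(9)) = 1/12 · (0.0322581 − 0.111111) = -0.00657109.
Running total after k=1: 67.4876.
Correction k=2: B_{4}/4! · (f^{(3)}(31) − f^{(3)}(9)) = −1/720 · (6.71344e-05 − 0.00274348) = 3.71715e-06.

S_2 ≈ 67.4876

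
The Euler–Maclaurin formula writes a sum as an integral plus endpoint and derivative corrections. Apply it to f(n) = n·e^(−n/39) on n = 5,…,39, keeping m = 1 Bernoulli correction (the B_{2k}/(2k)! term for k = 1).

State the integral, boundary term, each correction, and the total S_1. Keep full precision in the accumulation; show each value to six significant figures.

S_1 ≈ 399.738

Integral: ∫_5^39 x·e^(−x/39) dx = 390.429.
½[f(5) + f(39)] = ½[4.39836 + 14.3473] = 9.37283.
Running total after boundary: 399.802.
k=1: B_{2}/(2)! × [f^{(1)}(39) − f^{(1)}(5)] = 1/12 × (0.00000 − 0.766894) = -0.0639079.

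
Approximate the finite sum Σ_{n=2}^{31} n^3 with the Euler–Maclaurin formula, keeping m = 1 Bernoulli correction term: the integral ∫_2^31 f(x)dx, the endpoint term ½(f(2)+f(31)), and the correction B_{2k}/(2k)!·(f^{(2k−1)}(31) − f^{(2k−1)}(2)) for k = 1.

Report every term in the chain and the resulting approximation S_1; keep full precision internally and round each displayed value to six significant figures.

Integral: ∫_2^31 x^3 dx = 230876.
Boundary: ½(f(2) + f(31)) = ½(8.00000 + 29791.0) = 14899.5.
Running total after boundary: 245776.
k=1: B_{2}/(2)! × [f^{(1)}(31) − f^{(1)}(2)] = 1/12 × (2883.00 − 12.0000) = 239.250.

S_1 ≈ 246015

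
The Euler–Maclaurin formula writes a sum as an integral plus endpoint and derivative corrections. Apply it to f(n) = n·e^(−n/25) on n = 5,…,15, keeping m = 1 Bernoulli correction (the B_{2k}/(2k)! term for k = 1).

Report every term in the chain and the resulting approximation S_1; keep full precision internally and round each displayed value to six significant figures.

S_1 ≈ 71.3631

The integral term ∫_5^15 x·e^(−x/25) dx = 65.2364.
Endpoint term: (f(5) + f(15))/2 = (4.09365 + 8.23217)/2 = 6.16291.
So far: 71.3993.
Order-1 term: 1/12 · (0.219525 − 0.654985) = -0.0362883.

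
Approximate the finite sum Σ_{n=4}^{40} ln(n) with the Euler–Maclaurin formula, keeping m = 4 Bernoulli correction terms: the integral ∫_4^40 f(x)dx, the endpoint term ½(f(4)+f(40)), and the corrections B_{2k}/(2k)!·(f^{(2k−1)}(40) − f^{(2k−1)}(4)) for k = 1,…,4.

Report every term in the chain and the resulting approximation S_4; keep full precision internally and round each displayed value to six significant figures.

S_4 ≈ 108.529

Integral: ∫_4^40 ln(x) dx = 106.010.
Boundary: ½(f(4) + f(40)) = ½(1.38629 + 3.68888) = 2.53759.
So far: 108.548.
k=1: B_{2}/(2)! × [f^{(1)}(40) − f^{(1)}(4)] = 1/12 × (0.0250000 − 0.250000) = -0.0187500.
Partial sum through k=1: 108.529.
k=2: B_{4}/(4)! × [f^{(3)}(40) − f^{(3)}(4)] = −1/720 × (3.12500e-05 − 0.0312500) = 4.33594e-05.
Partial sum through k=2: 108.529.
k=3: B_{6}/(6)! × [f^{(5)}(40) − f^{(5)}(4)] = 1/30240 × (2.34375e-07 − 0.0234375) = -7.75042e-07.
Partial sum through k=3: 108.529.
k=4: B_{8}/(8)! × [f^{(7)}(40) − f^{(7)}(4)] = −1/1209600 × (4.39453e-09 − 0.0439453) = 3.63304e-08.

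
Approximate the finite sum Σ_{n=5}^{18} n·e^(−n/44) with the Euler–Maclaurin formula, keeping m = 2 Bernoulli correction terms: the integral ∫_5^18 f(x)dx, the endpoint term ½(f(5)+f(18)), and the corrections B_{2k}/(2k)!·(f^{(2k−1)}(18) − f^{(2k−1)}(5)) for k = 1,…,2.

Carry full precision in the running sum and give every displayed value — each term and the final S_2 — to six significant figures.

The integral term ∫_5^18 x·e^(−x/44) dx = 112.323.
½[f(5) + f(18)] = ½[4.46291 + 11.9566] = 8.20974.
Integral + boundary = 120.533.
Correction k=1: B_{2}/2! · (f^{(1)}(18) − f^{(1)}(5)) = 1/12 · (0.392514 − 0.791153) = -0.0332199.
Running total after k=1: 120.500.
Correction k=2: B_{4}/4! · (f^{(3)}(18) − f^{(3)}(5)) = −1/720 · (0.000888957 − 0.00133074) = 6.13591e-07.

S_2 ≈ 120.500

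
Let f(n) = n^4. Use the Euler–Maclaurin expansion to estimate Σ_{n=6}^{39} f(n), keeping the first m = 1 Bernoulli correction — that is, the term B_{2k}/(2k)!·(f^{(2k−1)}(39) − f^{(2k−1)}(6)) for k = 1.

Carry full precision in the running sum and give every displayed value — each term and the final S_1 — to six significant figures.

S_1 ≈ 1.92204e+07

Integral: ∫_6^39 x^4 dx = 1.80433e+07.
Endpoint term: (f(6) + f(39))/2 = (1296.00 + 2.31344e+06)/2 = 1.15737e+06.
Running total after boundary: 1.92007e+07.
Order-1 term: 1/12 · (237276 − 864.000) = 19701.0.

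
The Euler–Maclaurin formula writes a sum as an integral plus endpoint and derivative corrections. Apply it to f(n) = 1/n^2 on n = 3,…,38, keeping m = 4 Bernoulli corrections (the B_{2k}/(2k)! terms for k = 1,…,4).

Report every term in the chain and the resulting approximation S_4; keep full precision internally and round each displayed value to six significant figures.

S_4 ≈ 0.368961

Integral: ∫_3^38 1/x^2 dx = 0.307018.
Endpoint term: (f(3) + f(38))/2 = (0.111111 + 0.000692521)/2 = 0.0559018.
So far: 0.362919.
k=1: B_{2}/(2)! × [f^{(1)}(38) − f^{(1)}(3)] = 1/12 × (-3.64485e-05 − (-0.0740741)) = 0.00616980.
Running total after k=1: 0.369089.
k=2: B_{4}/(4)! × [f^{(3)}(38) − f^{(3)}(3)] = −1/720 × (-3.02896e-07 − (-0.0987654)) = -0.000137174.
Running total after k=2: 0.368952.
k=3: B_{6}/(6)! × [f^{(5)}(38) − f^{(5)}(3)] = 1/30240 × (-6.29285e-09 − (-0.329218)) = 1.08868e-05.
Running total after k=3: 0.368963.
k=4: B_{8}/(8)! × [f^{(7)}(38) − f^{(7)}(3)] = −1/1209600 × (-2.44044e-10 − (-2.04847)) = -1.69351e-06.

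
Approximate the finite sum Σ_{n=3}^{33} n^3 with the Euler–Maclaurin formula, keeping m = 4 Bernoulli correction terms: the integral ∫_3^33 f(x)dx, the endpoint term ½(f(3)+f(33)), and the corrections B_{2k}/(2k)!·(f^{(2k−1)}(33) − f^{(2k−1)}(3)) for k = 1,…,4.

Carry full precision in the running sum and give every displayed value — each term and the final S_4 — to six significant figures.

S_4 ≈ 314712

The integral term ∫_3^33 x^3 dx = 296460.
½[f(3) + f(33)] = ½[27.0000 + 35937.0] = 17982.0.
So far: 314442.
Correction k=1: B_{2}/2! · (f^{(1)}(33) − f^{(1)}(3)) = 1/12 · (3267.00 − 27.0000) = 270.000.
Partial sum through k=1: 314712.
Correction k=2: B_{4}/4! · (f^{(3)}(33) − f^{(3)}(3)) = −1/720 · (6.00000 − 6.00000) = 0.00000.
Partial sum through k=2: 314712.
Correction k=3: B_{6}/6! · (f^{(5)}(33) − f^{(5)}(3)) = 1/30240 · (0.00000 − 0.00000) = 0.00000.
Partial sum through k=3: 314712.
Correction k=4: B_{8}/8! · (f^{(7)}(33) − f^{(7)}(3)) = −1/1209600 · (0.00000 − 0.00000) = 0.00000.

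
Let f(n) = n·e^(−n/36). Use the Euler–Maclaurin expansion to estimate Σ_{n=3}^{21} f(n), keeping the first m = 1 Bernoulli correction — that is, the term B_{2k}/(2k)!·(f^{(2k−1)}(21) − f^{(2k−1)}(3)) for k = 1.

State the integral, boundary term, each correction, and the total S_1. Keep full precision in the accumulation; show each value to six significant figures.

S_1 ≈ 153.843

∫_3^21 x·e^(−x/36) dx evaluates to 146.654.
½[f(3) + f(21)] = ½[2.76013 + 11.7187] = 7.23944.
Integral + boundary = 153.894.
Correction k=1: B_{2}/2! · (f^{(1)}(21) − f^{(1)}(3)) = 1/12 · (0.232515 − 0.843374) = -0.0509050.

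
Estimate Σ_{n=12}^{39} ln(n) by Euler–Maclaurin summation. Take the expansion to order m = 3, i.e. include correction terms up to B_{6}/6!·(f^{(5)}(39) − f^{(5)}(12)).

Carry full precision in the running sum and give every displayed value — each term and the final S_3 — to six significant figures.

∫_12^39 ln(x) dx evaluates to 86.0600.
½[f(12) + f(39)] = ½[2.48491 + 3.66356] = 3.07423.
Integral + boundary = 89.1343.
Order-1 term: 1/12 · (0.0256410 − 0.0833333) = -0.00480769.
Running total after k=1: 89.1295.
Order-2 term: −1/720 · (3.37160e-05 − 0.00115741) = 1.56068e-06.
Running total after k=2: 89.1295.
Order-3 term: 1/30240 · (2.66004e-07 − 9.64506e-05) = -3.18071e-09.

S_3 ≈ 89.1295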